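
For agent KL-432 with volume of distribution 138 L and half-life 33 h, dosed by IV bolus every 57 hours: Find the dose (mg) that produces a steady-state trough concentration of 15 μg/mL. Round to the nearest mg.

4784 mg

τ/t½ = 57/33 ≈ 1.7273, so f = (1/2)^(57/33) ≈ 0.302022.
Cmin,ss = (D/Vd)·f/(1−f), so D = Cmin,ss·Vd·(1−f)/f.
D = 15 × 138 × (1−f)/f ≈ 15 × 138 × 2.31102 ≈ 4783.81 mg.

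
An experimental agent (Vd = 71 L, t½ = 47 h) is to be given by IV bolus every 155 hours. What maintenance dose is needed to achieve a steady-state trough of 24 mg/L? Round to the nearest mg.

15054 mg

τ/t½ = 155/47 ≈ 3.2979, so f = (1/2)^(155/47) ≈ 0.101681.
Cmin,ss = (D/Vd)·f/(1−f), so D = Cmin,ss·Vd·(1−f)/f.
D = 24 × 71 × (1−f)/f ≈ 24 × 71 × 8.83468 ≈ 15054.29 mg.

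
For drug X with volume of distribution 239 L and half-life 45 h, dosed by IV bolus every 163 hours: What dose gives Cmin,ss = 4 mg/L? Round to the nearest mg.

τ/t½ = 163/45 ≈ 3.6222, so f = (1/2)^(163/45) ≈ 0.081209.
Cmin,ss = (D/Vd)·f/(1−f), so D = Cmin,ss·Vd·(1−f)/f.
D = 4 × 239 × (1−f)/f ≈ 4 × 239 × 11.31391 ≈ 10816.10 mg.

10816 mg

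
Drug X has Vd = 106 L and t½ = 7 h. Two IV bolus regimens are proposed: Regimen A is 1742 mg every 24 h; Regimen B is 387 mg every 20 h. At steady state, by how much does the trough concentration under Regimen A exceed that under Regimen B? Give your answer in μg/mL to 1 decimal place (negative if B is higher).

1.1 μg/mL

Regimen A: f = (1/2)^(24/7) ≈ 0.0929; Cmin,ss = (1742/106)·f/(1−f) ≈ 1.683 μg/mL.
Regimen B: f = (1/2)^(20/7) ≈ 0.1380; Cmin,ss = (387/106)·f/(1−f) ≈ 0.584 μg/mL.
Difference ≈ 1.683 − 0.584 ≈ 1.099 μg/mL.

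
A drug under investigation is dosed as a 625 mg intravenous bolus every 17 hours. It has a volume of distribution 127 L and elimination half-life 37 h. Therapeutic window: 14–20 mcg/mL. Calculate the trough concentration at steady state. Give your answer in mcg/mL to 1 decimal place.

13.1 mcg/mL

τ/t½ = 17/37 ≈ 0.45946, so fraction remaining f = (1/2)^(17/37) ≈ 0.7273.
Single-dose peak C₀ = D/Vd = 625/127 ≈ 4.921 mcg/mL.
Steady-state trough Cmin,ss = C₀·f/(1−f) ≈ 4.921 × 0.7273/0.2727 ≈ 13.124 mcg/mL.
Trough 13.1 mcg/mL vs MEC 14 mcg/mL: subtherapeutic.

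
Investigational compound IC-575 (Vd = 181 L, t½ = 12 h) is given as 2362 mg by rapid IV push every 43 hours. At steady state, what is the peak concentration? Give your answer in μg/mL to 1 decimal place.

14.2 μg/mL

k = ln2/t½ = ln2/12 ≈ 0.057762 h⁻¹; fraction remaining f = e^(−kτ) = e^(−0.057762×43) ≈ 0.0834.
At steady state, accumulation factor R = 1/(1 − e^(−kτ)) ≈ 1.0910.
Single-dose peak C₀ = D/Vd = 2362/181 ≈ 13.050 μg/mL.
Steady-state peak Cmax,ss = C₀·R ≈ 13.050 × 1.0910 ≈ 14.238 μg/mL.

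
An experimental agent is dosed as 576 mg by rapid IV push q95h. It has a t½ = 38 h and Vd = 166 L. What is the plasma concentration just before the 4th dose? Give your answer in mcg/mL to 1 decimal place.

0.7 mcg/mL

f = (1/2)^(τ/t½) = (1/2)^(95/38) ≈ 0.1768.
C₀ = D/Vd = 576/166 ≈ 3.470 mcg/mL.
Before the 4th dose, 3 doses have been given. Superposition: Cmin = C₀·(f + f² + … + f^3).
≈ 3.470 × (0.1768 + 0.0313 + 0.0055) ≈ 3.470 × 0.2136 ≈ 0.741 mcg/mL.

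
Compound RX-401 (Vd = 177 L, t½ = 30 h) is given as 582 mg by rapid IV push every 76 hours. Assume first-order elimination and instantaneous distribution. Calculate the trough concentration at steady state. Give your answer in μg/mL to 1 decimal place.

0.7 μg/mL

Over one 76-h interval, 76/30 ≈ 2.5333 half-lives elapse, leaving f ≈ 0.1727 of each dose.
At steady state, accumulation factor R = 1/(1 − e^(−kτ)) ≈ 1.2088.
Each bolus raises the concentration by D/Vd = 582/177 ≈ 3.288 μg/mL.
Steady-state peak Cmax,ss = C₀·R ≈ 3.288 × 1.2088 ≈ 3.975 μg/mL.
Steady-state trough Cmin,ss = Cmax,ss·f ≈ 3.975 × 0.1727 ≈ 0.686 μg/mL.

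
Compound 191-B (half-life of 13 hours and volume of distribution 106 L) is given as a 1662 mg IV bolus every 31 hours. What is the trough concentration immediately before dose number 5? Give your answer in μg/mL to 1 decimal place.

3.7 μg/mL

f = (1/2)^(τ/t½) = (1/2)^(31/13) ≈ 0.1915.
C₀ = D/Vd = 1662/106 ≈ 15.679 μg/mL.
Before the 5th dose, 4 doses have been given. Superposition: Cmin = C₀·(f + f² + … + f^4).
≈ 15.679 × (0.1915 + 0.0367 + 0.0070 + 0.0013) ≈ 15.679 × 0.2365 ≈ 3.708 μg/mL.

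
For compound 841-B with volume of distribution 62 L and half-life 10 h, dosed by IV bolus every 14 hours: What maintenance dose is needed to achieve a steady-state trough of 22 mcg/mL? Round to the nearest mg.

2236 mg

τ/t½ = 14/10 ≈ 1.4, so f = (1/2)^(14/10) ≈ 0.378929.
Cmin,ss = (D/Vd)·f/(1−f), so D = Cmin,ss·Vd·(1−f)/f.
D = 22 × 62 × (1−f)/f ≈ 22 × 62 × 1.63902 ≈ 2235.62 mg.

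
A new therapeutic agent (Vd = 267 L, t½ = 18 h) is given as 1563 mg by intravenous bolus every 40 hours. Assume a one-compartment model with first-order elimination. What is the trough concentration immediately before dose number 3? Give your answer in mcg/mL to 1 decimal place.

1.5 mcg/mL

f = (1/2)^(τ/t½) = (1/2)^(40/18) ≈ 0.2143.
C₀ = D/Vd = 1563/267 ≈ 5.854 mcg/mL.
Before the 3rd dose, 2 doses have been given. Superposition: Cmin = C₀·(f + f²).
≈ 5.854 × (0.2143 + 0.0459) ≈ 5.854 × 0.2602 ≈ 1.523 mcg/mL.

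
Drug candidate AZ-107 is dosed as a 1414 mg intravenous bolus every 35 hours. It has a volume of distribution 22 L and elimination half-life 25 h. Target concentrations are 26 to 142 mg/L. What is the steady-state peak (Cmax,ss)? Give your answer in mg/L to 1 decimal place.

103.5 mg/L

k = ln2/t½ = ln2/25 ≈ 0.027726 h⁻¹; fraction remaining f = e^(−kτ) = e^(−0.027726×35) ≈ 0.3789.
Accumulation ratio R = 1/(1 − f) ≈ 1/0.6211 ≈ 1.6100.
Single-dose peak C₀ = D/Vd = 1414/22 ≈ 64.273 mg/L.
Steady-state peak Cmax,ss = C₀·R ≈ 64.273 × 1.6100 ≈ 103.480 mg/L.
Peak 103.5 mg/L vs MTC 142 mg/L: below toxic threshold.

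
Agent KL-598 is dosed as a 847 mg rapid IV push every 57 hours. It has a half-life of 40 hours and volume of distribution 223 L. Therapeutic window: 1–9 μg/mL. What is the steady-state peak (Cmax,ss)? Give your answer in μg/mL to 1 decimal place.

6.1 μg/mL

τ/t½ = 57/40 ≈ 1.425, so fraction remaining f = (1/2)^(57/40) ≈ 0.3724.
At steady state, accumulation factor R = 1/(1 − e^(−kτ)) ≈ 1.5934.
Single-dose peak C₀ = D/Vd = 847/223 ≈ 3.798 μg/mL.
Steady-state peak Cmax,ss = C₀·R ≈ 3.798 × 1.5934 ≈ 6.052 μg/mL.
Peak 6.1 μg/mL vs MTC 9 μg/mL: below toxic threshold.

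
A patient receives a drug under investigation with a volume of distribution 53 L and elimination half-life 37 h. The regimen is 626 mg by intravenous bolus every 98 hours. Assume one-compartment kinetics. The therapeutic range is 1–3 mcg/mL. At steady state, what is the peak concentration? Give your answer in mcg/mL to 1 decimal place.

14.1 mcg/mL

τ/t½ = 98/37 ≈ 2.6486, so fraction remaining f = (1/2)^(98/37) ≈ 0.1595.
Accumulation ratio R = 1/(1 − f) ≈ 1/0.8405 ≈ 1.1898.
Each bolus raises the concentration by D/Vd = 626/53 ≈ 11.811 mcg/mL.
Steady-state peak Cmax,ss = C₀·R ≈ 11.811 × 1.1898 ≈ 14.053 mcg/mL.
Peak 14.1 mcg/mL vs MTC 3 mcg/mL: exceeds toxic threshold.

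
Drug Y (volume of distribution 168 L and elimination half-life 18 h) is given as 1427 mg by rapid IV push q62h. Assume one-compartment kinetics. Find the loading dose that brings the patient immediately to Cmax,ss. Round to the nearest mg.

1571 mg

f = (1/2)^(62/18) ≈ 0.091858; accumulation ratio R = 1/(1−f) ≈ 1.10115.
Loading dose to hit Cmax,ss on first dose: D_load = D_maint·R ≈ 1427 × 1.10115 ≈ 1571.34 mg.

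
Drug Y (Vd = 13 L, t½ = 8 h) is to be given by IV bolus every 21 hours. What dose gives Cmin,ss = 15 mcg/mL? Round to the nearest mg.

1008 mg

τ/t½ = 21/8 ≈ 2.625, so f = (1/2)^(21/8) ≈ 0.162105.
Cmin,ss = (D/Vd)·f/(1−f), so D = Cmin,ss·Vd·(1−f)/f.
D = 15 × 13 × (1−f)/f ≈ 15 × 13 × 5.16884 ≈ 1007.92 mg.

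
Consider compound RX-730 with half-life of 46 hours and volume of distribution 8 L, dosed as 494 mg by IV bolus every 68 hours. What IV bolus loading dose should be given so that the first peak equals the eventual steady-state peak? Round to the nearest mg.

f = (1/2)^(68/46) ≈ 0.358921; accumulation ratio R = 1/(1−f) ≈ 1.55987.
Loading dose to hit Cmax,ss on first dose: D_load = D_maint·R ≈ 494 × 1.55987 ≈ 770.58 mg.

771 mg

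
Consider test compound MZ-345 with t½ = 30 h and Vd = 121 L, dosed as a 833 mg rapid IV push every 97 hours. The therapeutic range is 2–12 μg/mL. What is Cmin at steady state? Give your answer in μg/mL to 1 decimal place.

τ/t½ = 97/30 ≈ 3.2333, so fraction remaining f = (1/2)^(97/30) ≈ 0.1063.
Single-dose peak C₀ = D/Vd = 833/121 ≈ 6.884 μg/mL.
Steady-state trough Cmin,ss = C₀·f/(1−f) ≈ 6.884 × 0.1063/0.8937 ≈ 0.819 μg/mL.
Trough 0.8 μg/mL vs MEC 2 μg/mL: subtherapeutic.

0.8 μg/mL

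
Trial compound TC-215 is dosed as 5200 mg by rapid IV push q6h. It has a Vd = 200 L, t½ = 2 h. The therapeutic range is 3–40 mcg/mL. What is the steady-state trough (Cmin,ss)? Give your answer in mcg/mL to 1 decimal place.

τ = 6 h = 3 half-lives, so f = (1/2)^3 = 0.125.
Accumulation ratio R = 1/(1 − f) = 1/0.875 = 8/7.
Single-dose peak C₀ = D/Vd = 5200/200 = 26 mcg/mL.
Steady-state peak Cmax,ss = C₀·R = 26 × 8/7 ≈ 29.714 mcg/mL.
Steady-state trough Cmin,ss = Cmax,ss·f ≈ 29.714 × 0.125 ≈ 3.714 mcg/mL.
Trough 3.7 mcg/mL vs MEC 3 mcg/mL: adequate.

3.7 mcg/mL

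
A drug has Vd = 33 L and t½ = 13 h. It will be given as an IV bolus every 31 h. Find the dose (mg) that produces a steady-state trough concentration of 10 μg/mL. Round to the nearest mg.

1393 mg

τ/t½ = 31/13 ≈ 2.3846, so f = (1/2)^(31/13) ≈ 0.191496.
Cmin,ss = (D/Vd)·f/(1−f), so D = Cmin,ss·Vd·(1−f)/f.
D = 10 × 33 × (1−f)/f ≈ 10 × 33 × 4.22204 ≈ 1393.27 mg.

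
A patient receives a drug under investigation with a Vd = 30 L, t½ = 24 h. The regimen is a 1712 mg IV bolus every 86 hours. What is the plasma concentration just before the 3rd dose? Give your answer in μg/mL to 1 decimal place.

f = (1/2)^(τ/t½) = (1/2)^(86/24) ≈ 0.0834.
C₀ = D/Vd = 1712/30 ≈ 57.067 μg/mL.
Before the 3rd dose, 2 doses have been given. Superposition: Cmin = C₀·(f + f²).
≈ 57.067 × (0.0834 + 0.0070) ≈ 57.067 × 0.0904 ≈ 5.159 μg/mL.

5.2 μg/mL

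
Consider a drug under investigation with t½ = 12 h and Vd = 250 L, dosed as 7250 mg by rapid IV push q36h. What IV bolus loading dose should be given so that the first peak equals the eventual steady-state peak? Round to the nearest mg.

f = (1/2)^(36/12) ≈ 0.125000; accumulation ratio R = 1/(1−f) ≈ 1.14286.
Loading dose to hit Cmax,ss on first dose: D_load = D_maint·R ≈ 7250 × 1.14286 ≈ 8285.74 mg.

8286 mg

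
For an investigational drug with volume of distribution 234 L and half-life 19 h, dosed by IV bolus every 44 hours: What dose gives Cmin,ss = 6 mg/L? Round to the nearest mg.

5586 mg

τ/t½ = 44/19 ≈ 2.3158, so f = (1/2)^(44/19) ≈ 0.200853.
Cmin,ss = (D/Vd)·f/(1−f), so D = Cmin,ss·Vd·(1−f)/f.
D = 6 × 234 × (1−f)/f ≈ 6 × 234 × 3.97877 ≈ 5586.19 mg.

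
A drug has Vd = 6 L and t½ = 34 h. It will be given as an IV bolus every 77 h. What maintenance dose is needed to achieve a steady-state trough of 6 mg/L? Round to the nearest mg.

τ/t½ = 77/34 ≈ 2.2647, so f = (1/2)^(77/34) ≈ 0.208092.
Cmin,ss = (D/Vd)·f/(1−f), so D = Cmin,ss·Vd·(1−f)/f.
D = 6 × 6 × (1−f)/f ≈ 6 × 6 × 3.80557 ≈ 137.00 mg.

137 mg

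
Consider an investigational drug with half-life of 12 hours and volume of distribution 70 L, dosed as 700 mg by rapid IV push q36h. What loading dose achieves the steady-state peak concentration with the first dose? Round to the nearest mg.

800 mg

f = (1/2)^(36/12) ≈ 0.125000; accumulation ratio R = 1/(1−f) ≈ 1.14286.
Loading dose to hit Cmax,ss on first dose: D_load = D_maint·R ≈ 700 × 1.14286 ≈ 800.00 mg.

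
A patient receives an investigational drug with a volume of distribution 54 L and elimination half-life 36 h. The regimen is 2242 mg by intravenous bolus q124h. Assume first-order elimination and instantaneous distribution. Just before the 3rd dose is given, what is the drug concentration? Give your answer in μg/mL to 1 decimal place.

4.2 μg/mL

f = (1/2)^(τ/t½) = (1/2)^(124/36) ≈ 0.0919.
C₀ = D/Vd = 2242/54 ≈ 41.519 μg/mL.
Before the 3rd dose, 2 doses have been given. Superposition: Cmin = C₀·(f + f²).
≈ 41.519 × (0.0919 + 0.0084) ≈ 41.519 × 0.1003 ≈ 4.164 μg/mL.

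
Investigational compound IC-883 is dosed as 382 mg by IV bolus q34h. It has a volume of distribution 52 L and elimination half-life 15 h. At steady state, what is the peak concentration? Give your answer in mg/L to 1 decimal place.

τ/t½ = 34/15 ≈ 2.2667, so fraction remaining f = (1/2)^(34/15) ≈ 0.2078.
At steady state, accumulation factor R = 1/(1 − e^(−kτ)) ≈ 1.2623.
Single-dose peak C₀ = D/Vd = 382/52 ≈ 7.346 mg/L.
Steady-state peak Cmax,ss = C₀·R ≈ 7.346 × 1.2623 ≈ 9.273 mg/L.

9.3 mg/L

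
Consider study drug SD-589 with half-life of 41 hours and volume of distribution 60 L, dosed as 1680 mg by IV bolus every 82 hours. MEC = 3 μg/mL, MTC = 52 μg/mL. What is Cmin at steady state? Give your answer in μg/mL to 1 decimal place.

9.3 μg/mL

The dosing interval is 2 half-lives, so f = 2^(−2) = 0.25.
Accumulation ratio R = 1/(1 − f) = 1/0.75 = 4/3.
Single-dose peak C₀ = D/Vd = 1680/60 = 28 μg/mL.
Steady-state peak Cmax,ss = C₀·R = 28 × 4/3 ≈ 37.333 μg/mL.
Steady-state trough Cmin,ss = Cmax,ss·f ≈ 37.333 × 0.25 ≈ 9.333 μg/mL.
Trough 9.3 μg/mL vs MEC 3 μg/mL: adequate.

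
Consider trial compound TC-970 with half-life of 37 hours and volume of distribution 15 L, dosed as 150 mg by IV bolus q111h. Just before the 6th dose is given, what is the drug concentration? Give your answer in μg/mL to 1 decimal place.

f = (1/2)^(τ/t½) = (1/2)^(111/37) ≈ 0.1250.
C₀ = D/Vd = 150/15 ≈ 10.000 μg/mL.
Before the 6th dose, 5 doses have been given. Superposition: Cmin = C₀·(f + f² + … + f^5).
≈ 10.000 × (0.1250 + 0.0156 + 0.0020 + 0.0002 + 0.0000) ≈ 10.000 × 0.1428 ≈ 1.428 μg/mL.

1.4 μg/mL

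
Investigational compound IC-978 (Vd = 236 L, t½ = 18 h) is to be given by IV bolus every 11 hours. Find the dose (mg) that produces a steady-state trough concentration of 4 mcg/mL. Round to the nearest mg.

498 mg

τ/t½ = 11/18 ≈ 0.61111, so f = (1/2)^(11/18) ≈ 0.654692.
Cmin,ss = (D/Vd)·f/(1−f), so D = Cmin,ss·Vd·(1−f)/f.
D = 4 × 236 × (1−f)/f ≈ 4 × 236 × 0.52744 ≈ 497.90 mg.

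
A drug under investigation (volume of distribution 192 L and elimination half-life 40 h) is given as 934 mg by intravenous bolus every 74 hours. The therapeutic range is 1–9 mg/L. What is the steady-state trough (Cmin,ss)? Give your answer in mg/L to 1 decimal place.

1.9 mg/L

τ/t½ = 74/40 ≈ 1.85, so fraction remaining f = (1/2)^(74/40) ≈ 0.2774.
Each bolus raises the concentration by D/Vd = 934/192 ≈ 4.865 mg/L.
Steady-state trough Cmin,ss = C₀·f/(1−f) ≈ 4.865 × 0.2774/0.7226 ≈ 1.868 mg/L.
Trough 1.9 mg/L vs MEC 1 mg/L: adequate.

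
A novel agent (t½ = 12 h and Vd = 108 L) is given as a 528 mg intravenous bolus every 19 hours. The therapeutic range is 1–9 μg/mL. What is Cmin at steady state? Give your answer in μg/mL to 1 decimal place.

Over one 19-h interval, 19/12 ≈ 1.5833 half-lives elapse, leaving f ≈ 0.3337 of each dose.
Accumulation ratio R = 1/(1 − f) ≈ 1/0.6663 ≈ 1.5008.
Single-dose peak C₀ = D/Vd = 528/108 ≈ 4.889 μg/mL.
Steady-state peak Cmax,ss = C₀·R ≈ 4.889 × 1.5008 ≈ 7.337 μg/mL.
One interval later, Cmin,ss = Cmax,ss·e^(−kτ) ≈ 7.337 × 0.3337 ≈ 2.448 μg/mL.
Trough 2.4 μg/mL vs MEC 1 μg/mL: adequate.

2.4 μg/mL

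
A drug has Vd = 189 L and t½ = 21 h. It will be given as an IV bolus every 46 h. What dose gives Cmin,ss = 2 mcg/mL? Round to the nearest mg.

τ/t½ = 46/21 ≈ 2.1905, so f = (1/2)^(46/21) ≈ 0.219079.
Cmin,ss = (D/Vd)·f/(1−f), so D = Cmin,ss·Vd·(1−f)/f.
D = 2 × 189 × (1−f)/f ≈ 2 × 189 × 3.56456 ≈ 1347.40 mg.

1347 mg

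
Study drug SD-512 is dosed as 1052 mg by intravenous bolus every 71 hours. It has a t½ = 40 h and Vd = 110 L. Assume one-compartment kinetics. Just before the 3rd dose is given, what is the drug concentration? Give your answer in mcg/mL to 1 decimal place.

3.6 mcg/mL

f = (1/2)^(τ/t½) = (1/2)^(71/40) ≈ 0.2922.
C₀ = D/Vd = 1052/110 ≈ 9.564 mcg/mL.
Before the 3rd dose, 2 doses have been given. Superposition: Cmin = C₀·(f + f²).
≈ 9.564 × (0.2922 + 0.0854) ≈ 9.564 × 0.3776 ≈ 3.611 mcg/mL.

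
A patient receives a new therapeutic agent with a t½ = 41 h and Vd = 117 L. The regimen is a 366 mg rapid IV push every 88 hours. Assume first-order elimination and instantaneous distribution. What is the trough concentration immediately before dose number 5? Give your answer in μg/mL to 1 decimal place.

0.9 μg/mL

f = (1/2)^(τ/t½) = (1/2)^(88/41) ≈ 0.2259.
C₀ = D/Vd = 366/117 ≈ 3.128 μg/mL.
Before the 5th dose, 4 doses have been given. Superposition: Cmin = C₀·(f + f² + … + f^4).
≈ 3.128 × (0.2259 + 0.0510 + 0.0115 + 0.0026) ≈ 3.128 × 0.2910 ≈ 0.910 μg/mL.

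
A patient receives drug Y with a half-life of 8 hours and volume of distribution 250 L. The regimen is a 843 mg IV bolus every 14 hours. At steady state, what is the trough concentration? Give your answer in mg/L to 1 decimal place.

1.4 mg/L

Over one 14-h interval, 14/8 ≈ 1.75 half-lives elapse, leaving f ≈ 0.2973 of each dose.
Accumulation ratio R = 1/(1 − f) ≈ 1/0.7027 ≈ 1.4231.
Each bolus raises the concentration by D/Vd = 843/250 ≈ 3.372 mg/L.
Steady-state peak Cmax,ss = C₀·R ≈ 3.372 × 1.4231 ≈ 4.799 mg/L.
One interval later, Cmin,ss = Cmax,ss·e^(−kτ) ≈ 4.799 × 0.2973 ≈ 1.427 mg/L.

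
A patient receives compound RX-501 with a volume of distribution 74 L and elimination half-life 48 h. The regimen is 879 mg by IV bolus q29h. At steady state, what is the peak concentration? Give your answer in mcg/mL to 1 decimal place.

34.7 mcg/mL

τ/t½ = 29/48 ≈ 0.60417, so fraction remaining f = (1/2)^(29/48) ≈ 0.6579.
At steady state, accumulation factor R = 1/(1 − e^(−kτ)) ≈ 2.9231.
Single-dose peak C₀ = D/Vd = 879/74 ≈ 11.878 mcg/mL.
Steady-state peak Cmax,ss = C₀·R ≈ 11.878 × 2.9231 ≈ 34.721 mcg/mL.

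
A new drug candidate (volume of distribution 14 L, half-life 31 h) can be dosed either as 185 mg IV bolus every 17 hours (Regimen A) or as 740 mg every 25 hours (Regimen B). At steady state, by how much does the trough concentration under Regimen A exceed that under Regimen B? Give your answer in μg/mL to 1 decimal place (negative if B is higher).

Regimen A: f = (1/2)^(17/31) ≈ 0.6838; Cmin,ss = (185/14)·f/(1−f) ≈ 28.577 μg/mL.
Regimen B: f = (1/2)^(25/31) ≈ 0.5718; Cmin,ss = (740/14)·f/(1−f) ≈ 70.583 μg/mL.
Difference ≈ 28.577 − 70.583 ≈ -42.006 μg/mL.

-42.0 μg/mL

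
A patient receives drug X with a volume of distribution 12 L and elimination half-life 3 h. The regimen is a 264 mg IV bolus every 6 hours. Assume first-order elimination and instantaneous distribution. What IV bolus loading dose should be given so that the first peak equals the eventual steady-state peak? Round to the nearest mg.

f = (1/2)^(6/3) ≈ 0.250000; accumulation ratio R = 1/(1−f) ≈ 1.33333.
Loading dose to hit Cmax,ss on first dose: D_load = D_maint·R ≈ 264 × 1.33333 ≈ 352.00 mg.

352 mg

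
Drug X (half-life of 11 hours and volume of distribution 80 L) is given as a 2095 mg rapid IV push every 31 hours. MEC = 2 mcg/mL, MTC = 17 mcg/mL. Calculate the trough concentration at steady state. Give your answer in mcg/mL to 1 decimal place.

k = ln2/t½ = ln2/11 ≈ 0.063013 h⁻¹; fraction remaining f = e^(−kτ) = e^(−0.063013×31) ≈ 0.1418.
Accumulation ratio R = 1/(1 − f) ≈ 1/0.8582 ≈ 1.1652.
Each bolus raises the concentration by D/Vd = 2095/80 ≈ 26.188 mcg/mL.
Cmax,ss = C₀/(1 − f) ≈ 26.188/0.8582 ≈ 30.515 mcg/mL.
One interval later, Cmin,ss = Cmax,ss·e^(−kτ) ≈ 30.515 × 0.1418 ≈ 4.327 mcg/mL.
Trough 4.3 mcg/mL vs MEC 2 mcg/mL: adequate.

4.3 mcg/mL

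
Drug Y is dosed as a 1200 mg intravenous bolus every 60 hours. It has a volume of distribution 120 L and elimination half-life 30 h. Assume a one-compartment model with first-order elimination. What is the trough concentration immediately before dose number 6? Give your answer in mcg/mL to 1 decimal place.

3.3 mcg/mL

f = (1/2)^(τ/t½) = (1/2)^(60/30) ≈ 0.2500.
C₀ = D/Vd = 1200/120 ≈ 10.000 mcg/mL.
Before the 6th dose, 5 doses have been given. Superposition: Cmin = C₀·(f + f² + … + f^5).
≈ 10.000 × (0.2500 + 0.0625 + 0.0156 + 0.0039 + 0.0010) ≈ 10.000 × 0.3330 ≈ 3.330 mcg/mL.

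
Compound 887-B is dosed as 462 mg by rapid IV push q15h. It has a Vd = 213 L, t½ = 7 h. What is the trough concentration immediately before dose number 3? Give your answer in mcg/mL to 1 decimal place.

f = (1/2)^(τ/t½) = (1/2)^(15/7) ≈ 0.2264.
C₀ = D/Vd = 462/213 ≈ 2.169 mcg/mL.
Before the 3rd dose, 2 doses have been given. Superposition: Cmin = C₀·(f + f²).
≈ 2.169 × (0.2264 + 0.0513) ≈ 2.169 × 0.2777 ≈ 0.602 mcg/mL.

0.6 mcg/mL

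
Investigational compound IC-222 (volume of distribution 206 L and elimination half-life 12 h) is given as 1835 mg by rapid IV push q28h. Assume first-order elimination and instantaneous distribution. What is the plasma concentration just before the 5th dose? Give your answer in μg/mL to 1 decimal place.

f = (1/2)^(τ/t½) = (1/2)^(28/12) ≈ 0.1984.
C₀ = D/Vd = 1835/206 ≈ 8.908 μg/mL.
Before the 5th dose, 4 doses have been given. Superposition: Cmin = C₀·(f + f² + … + f^4).
≈ 8.908 × (0.1984 + 0.0394 + 0.0078 + 0.0015) ≈ 8.908 × 0.2471 ≈ 2.201 μg/mL.

2.2 μg/mL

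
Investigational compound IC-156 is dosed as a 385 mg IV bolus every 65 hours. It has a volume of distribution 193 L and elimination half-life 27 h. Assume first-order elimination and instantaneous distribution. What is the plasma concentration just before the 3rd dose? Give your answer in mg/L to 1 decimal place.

f = (1/2)^(τ/t½) = (1/2)^(65/27) ≈ 0.1885.
C₀ = D/Vd = 385/193 ≈ 1.995 mg/L.
Before the 3rd dose, 2 doses have been given. Superposition: Cmin = C₀·(f + f²).
≈ 1.995 × (0.1885 + 0.0355) ≈ 1.995 × 0.2240 ≈ 0.447 mg/L.

0.4 mg/L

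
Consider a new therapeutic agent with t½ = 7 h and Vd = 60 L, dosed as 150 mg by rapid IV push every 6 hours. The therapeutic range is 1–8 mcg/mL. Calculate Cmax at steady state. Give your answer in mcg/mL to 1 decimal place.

5.6 mcg/mL

Over one 6-h interval, 6/7 ≈ 0.85714 half-lives elapse, leaving f ≈ 0.5520 of each dose.
At steady state, accumulation factor R = 1/(1 − e^(−kτ)) ≈ 2.2321.
Single-dose peak C₀ = D/Vd = 150/60 ≈ 2.500 mcg/mL.
Cmax,ss = C₀/(1 − f) ≈ 2.500/0.4480 ≈ 5.580 mcg/mL.
Peak 5.6 mcg/mL vs MTC 8 mcg/mL: below toxic threshold.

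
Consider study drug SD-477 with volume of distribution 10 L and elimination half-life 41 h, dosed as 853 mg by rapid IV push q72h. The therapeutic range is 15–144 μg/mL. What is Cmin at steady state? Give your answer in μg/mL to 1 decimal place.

35.9 μg/mL

Over one 72-h interval, 72/41 ≈ 1.7561 half-lives elapse, leaving f ≈ 0.2960 of each dose.
Each bolus raises the concentration by D/Vd = 853/10 ≈ 85.300 μg/mL.
Steady-state trough Cmin,ss = C₀·f/(1−f) ≈ 85.300 × 0.2960/0.7040 ≈ 35.865 μg/mL.
Trough 35.9 μg/mL vs MEC 15 μg/mL: adequate.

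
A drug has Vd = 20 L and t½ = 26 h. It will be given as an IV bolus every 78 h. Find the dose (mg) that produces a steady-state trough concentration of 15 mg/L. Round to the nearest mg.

τ/t½ = 78/26 ≈ 3, so f = (1/2)^(78/26) ≈ 0.125000.
Cmin,ss = (D/Vd)·f/(1−f), so D = Cmin,ss·Vd·(1−f)/f.
D = 15 × 20 × (1−f)/f ≈ 15 × 20 × 7.00000 ≈ 2100.00 mg.

2100 mg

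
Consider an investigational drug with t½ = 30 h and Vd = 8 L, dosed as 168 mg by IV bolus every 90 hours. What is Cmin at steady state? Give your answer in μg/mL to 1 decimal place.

3.0 μg/mL

The dosing interval is 3 half-lives, so f = 2^(−3) = 0.125.
At steady state, R = 1/(1 − 0.125) = 8/7.
Single-dose peak C₀ = D/Vd = 168/8 = 21 μg/mL.
Steady-state peak Cmax,ss = C₀·R = 21 × 8/7 ≈ 24.000 μg/mL.
Steady-state trough Cmin,ss = Cmax,ss·f ≈ 24.000 × 0.125 ≈ 3.000 μg/mL.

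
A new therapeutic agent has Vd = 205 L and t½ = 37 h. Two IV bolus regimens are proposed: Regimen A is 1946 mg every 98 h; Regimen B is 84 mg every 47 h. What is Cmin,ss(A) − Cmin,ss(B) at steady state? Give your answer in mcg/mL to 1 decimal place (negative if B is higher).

Regimen A: f = (1/2)^(98/37) ≈ 0.1595; Cmin,ss = (1946/205)·f/(1−f) ≈ 1.801 mcg/mL.
Regimen B: f = (1/2)^(47/37) ≈ 0.4146; Cmin,ss = (84/205)·f/(1−f) ≈ 0.290 mcg/mL.
Difference ≈ 1.801 − 0.290 ≈ 1.511 mcg/mL.

1.5 mcg/mL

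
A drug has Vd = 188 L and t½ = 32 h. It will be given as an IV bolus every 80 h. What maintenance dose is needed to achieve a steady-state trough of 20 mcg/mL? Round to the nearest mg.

τ/t½ = 80/32 ≈ 2.5, so f = (1/2)^(80/32) ≈ 0.176777.
Cmin,ss = (D/Vd)·f/(1−f), so D = Cmin,ss·Vd·(1−f)/f.
D = 20 × 188 × (1−f)/f ≈ 20 × 188 × 4.65684 ≈ 17509.72 mg.

17510 mg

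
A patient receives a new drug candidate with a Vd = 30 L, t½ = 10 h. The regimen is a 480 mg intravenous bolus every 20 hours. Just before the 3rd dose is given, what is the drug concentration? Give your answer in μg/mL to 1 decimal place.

f = (1/2)^(τ/t½) = (1/2)^(20/10) ≈ 0.2500.
C₀ = D/Vd = 480/30 ≈ 16.000 μg/mL.
Before the 3rd dose, 2 doses have been given. Superposition: Cmin = C₀·(f + f²).
≈ 16.000 × (0.2500 + 0.0625) ≈ 16.000 × 0.3125 ≈ 5.000 μg/mL.

5.0 μg/mL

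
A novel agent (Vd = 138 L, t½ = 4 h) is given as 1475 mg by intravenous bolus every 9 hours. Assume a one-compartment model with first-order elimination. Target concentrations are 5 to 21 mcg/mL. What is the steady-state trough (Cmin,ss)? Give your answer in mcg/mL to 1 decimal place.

2.8 mcg/mL

k = ln2/t½ = ln2/4 ≈ 0.173287 h⁻¹; fraction remaining f = e^(−kτ) = e^(−0.173287×9) ≈ 0.2102.
At steady state, accumulation factor R = 1/(1 − e^(−kτ)) ≈ 1.2661.
Single-dose peak C₀ = D/Vd = 1475/138 ≈ 10.688 mcg/mL.
Steady-state peak Cmax,ss = C₀·R ≈ 10.688 × 1.2661 ≈ 13.532 mcg/mL.
Steady-state trough Cmin,ss = Cmax,ss·f ≈ 13.532 × 0.2102 ≈ 2.844 mcg/mL.
Trough 2.8 mcg/mL vs MEC 5 mcg/mL: subtherapeutic.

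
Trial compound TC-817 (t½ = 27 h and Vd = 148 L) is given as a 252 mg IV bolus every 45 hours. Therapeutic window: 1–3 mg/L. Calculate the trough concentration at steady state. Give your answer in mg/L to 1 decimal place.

0.8 mg/L

τ/t½ = 45/27 ≈ 1.6667, so fraction remaining f = (1/2)^(45/27) ≈ 0.3150.
At steady state, accumulation factor R = 1/(1 − e^(−kτ)) ≈ 1.4599.
Each bolus raises the concentration by D/Vd = 252/148 ≈ 1.703 mg/L.
Steady-state peak Cmax,ss = C₀·R ≈ 1.703 × 1.4599 ≈ 2.486 mg/L.
One interval later, Cmin,ss = Cmax,ss·e^(−kτ) ≈ 2.486 × 0.3150 ≈ 0.783 mg/L.
Trough 0.8 mg/L vs MEC 1 mg/L: subtherapeutic.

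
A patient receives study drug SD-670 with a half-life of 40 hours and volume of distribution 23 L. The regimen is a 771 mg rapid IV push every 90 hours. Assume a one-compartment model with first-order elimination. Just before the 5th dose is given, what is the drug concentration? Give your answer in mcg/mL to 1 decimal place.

f = (1/2)^(τ/t½) = (1/2)^(90/40) ≈ 0.2102.
C₀ = D/Vd = 771/23 ≈ 33.522 mcg/mL.
Before the 5th dose, 4 doses have been given. Superposition: Cmin = C₀·(f + f² + … + f^4).
≈ 33.522 × (0.2102 + 0.0442 + 0.0093 + 0.0020) ≈ 33.522 × 0.2657 ≈ 8.907 mcg/mL.

8.9 mcg/mL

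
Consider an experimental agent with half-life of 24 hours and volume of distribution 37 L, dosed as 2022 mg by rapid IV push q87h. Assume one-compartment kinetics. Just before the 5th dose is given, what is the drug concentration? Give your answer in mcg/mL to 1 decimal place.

f = (1/2)^(τ/t½) = (1/2)^(87/24) ≈ 0.0811.
C₀ = D/Vd = 2022/37 ≈ 54.649 mcg/mL.
Before the 5th dose, 4 doses have been given. Superposition: Cmin = C₀·(f + f² + … + f^4).
≈ 54.649 × (0.0811 + 0.0066 + 0.0005 + 0.0000) ≈ 54.649 × 0.0882 ≈ 4.820 mcg/mL.

4.8 mcg/mL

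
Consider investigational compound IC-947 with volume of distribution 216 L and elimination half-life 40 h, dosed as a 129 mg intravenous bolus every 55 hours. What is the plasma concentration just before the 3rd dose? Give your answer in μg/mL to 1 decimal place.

0.3 μg/mL

f = (1/2)^(τ/t½) = (1/2)^(55/40) ≈ 0.3856.
C₀ = D/Vd = 129/216 ≈ 0.597 μg/mL.
Before the 3rd dose, 2 doses have been given. Superposition: Cmin = C₀·(f + f²).
≈ 0.597 × (0.3856 + 0.1487) ≈ 0.597 × 0.5343 ≈ 0.319 μg/mL.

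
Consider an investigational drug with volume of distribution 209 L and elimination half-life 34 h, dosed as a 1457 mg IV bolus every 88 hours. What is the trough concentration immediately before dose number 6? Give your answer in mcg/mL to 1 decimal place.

1.4 mcg/mL

f = (1/2)^(τ/t½) = (1/2)^(88/34) ≈ 0.1663.
C₀ = D/Vd = 1457/209 ≈ 6.971 mcg/mL.
Before the 6th dose, 5 doses have been given. Superposition: Cmin = C₀·(f + f² + … + f^5).
≈ 6.971 × (0.1663 + 0.0277 + 0.0046 + 0.0008 + 0.0001) ≈ 6.971 × 0.1995 ≈ 1.391 mcg/mL.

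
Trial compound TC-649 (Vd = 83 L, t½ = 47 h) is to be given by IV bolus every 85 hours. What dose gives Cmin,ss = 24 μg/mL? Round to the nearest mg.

4986 mg

τ/t½ = 85/47 ≈ 1.8085, so f = (1/2)^(85/47) ≈ 0.285485.
Cmin,ss = (D/Vd)·f/(1−f), so D = Cmin,ss·Vd·(1−f)/f.
D = 24 × 83 × (1−f)/f ≈ 24 × 83 × 2.50281 ≈ 4985.60 mg.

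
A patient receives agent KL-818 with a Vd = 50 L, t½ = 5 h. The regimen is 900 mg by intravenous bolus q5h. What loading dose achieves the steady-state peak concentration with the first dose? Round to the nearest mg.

1800 mg

f = (1/2)^(5/5) ≈ 0.500000; accumulation ratio R = 1/(1−f) ≈ 2.00000.
Loading dose to hit Cmax,ss on first dose: D_load = D_maint·R ≈ 900 × 2.00000 ≈ 1800.00 mg.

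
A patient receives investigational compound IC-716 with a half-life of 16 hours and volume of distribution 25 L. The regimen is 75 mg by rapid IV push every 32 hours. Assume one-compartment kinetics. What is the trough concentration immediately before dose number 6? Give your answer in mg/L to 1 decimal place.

1.0 mg/L

f = (1/2)^(τ/t½) = (1/2)^(32/16) ≈ 0.2500.
C₀ = D/Vd = 75/25 ≈ 3.000 mg/L.
Before the 6th dose, 5 doses have been given. Superposition: Cmin = C₀·(f + f² + … + f^5).
≈ 3.000 × (0.2500 + 0.0625 + 0.0156 + 0.0039 + 0.0010) ≈ 3.000 × 0.3330 ≈ 0.999 mg/L.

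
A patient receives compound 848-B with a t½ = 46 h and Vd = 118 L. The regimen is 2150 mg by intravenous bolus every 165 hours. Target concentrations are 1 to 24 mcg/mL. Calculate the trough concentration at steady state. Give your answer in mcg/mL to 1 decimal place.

1.7 mcg/mL

τ/t½ = 165/46 ≈ 3.587, so fraction remaining f = (1/2)^(165/46) ≈ 0.0832.
At steady state, accumulation factor R = 1/(1 − e^(−kτ)) ≈ 1.0908.
Single-dose peak C₀ = D/Vd = 2150/118 ≈ 18.220 mcg/mL.
Steady-state peak Cmax,ss = C₀·R ≈ 18.220 × 1.0908 ≈ 19.874 mcg/mL.
Steady-state trough Cmin,ss = Cmax,ss·f ≈ 19.874 × 0.0832 ≈ 1.654 mcg/mL.
Trough 1.7 mcg/mL vs MEC 1 mcg/mL: adequate.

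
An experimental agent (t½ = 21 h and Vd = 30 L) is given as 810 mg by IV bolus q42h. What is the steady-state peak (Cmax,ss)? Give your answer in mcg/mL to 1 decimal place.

36.0 mcg/mL

τ = 42 h = 2 half-lives, so f = (1/2)^2 = 0.25.
Accumulation ratio R = 1/(1 − f) = 1/0.75 = 4/3.
Single-dose peak C₀ = D/Vd = 810/30 = 27 mcg/mL.
Steady-state peak Cmax,ss = C₀·R = 27 × 4/3 ≈ 36.000 mcg/mL.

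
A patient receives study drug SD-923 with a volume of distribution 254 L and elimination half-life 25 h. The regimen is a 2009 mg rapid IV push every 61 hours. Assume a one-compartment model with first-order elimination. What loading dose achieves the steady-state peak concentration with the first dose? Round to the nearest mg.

f = (1/2)^(61/25) ≈ 0.184284; accumulation ratio R = 1/(1−f) ≈ 1.22592.
Loading dose to hit Cmax,ss on first dose: D_load = D_maint·R ≈ 2009 × 1.22592 ≈ 2462.87 mg.

2463 mg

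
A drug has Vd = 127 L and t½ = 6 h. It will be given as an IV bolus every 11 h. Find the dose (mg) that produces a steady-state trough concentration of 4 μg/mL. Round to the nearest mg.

1302 mg

τ/t½ = 11/6 ≈ 1.8333, so f = (1/2)^(11/6) ≈ 0.280616.
Cmin,ss = (D/Vd)·f/(1−f), so D = Cmin,ss·Vd·(1−f)/f.
D = 4 × 127 × (1−f)/f ≈ 4 × 127 × 2.56359 ≈ 1302.30 mg.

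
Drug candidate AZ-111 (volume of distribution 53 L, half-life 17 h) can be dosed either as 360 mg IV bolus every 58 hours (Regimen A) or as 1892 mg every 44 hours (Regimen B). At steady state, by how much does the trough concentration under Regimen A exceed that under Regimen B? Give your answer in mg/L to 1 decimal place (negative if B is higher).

-6.4 mg/L

Regimen A: f = (1/2)^(58/17) ≈ 0.0940; Cmin,ss = (360/53)·f/(1−f) ≈ 0.705 mg/L.
Regimen B: f = (1/2)^(44/17) ≈ 0.1663; Cmin,ss = (1892/53)·f/(1−f) ≈ 7.121 mg/L.
Difference ≈ 0.705 − 7.121 ≈ -6.416 mg/L.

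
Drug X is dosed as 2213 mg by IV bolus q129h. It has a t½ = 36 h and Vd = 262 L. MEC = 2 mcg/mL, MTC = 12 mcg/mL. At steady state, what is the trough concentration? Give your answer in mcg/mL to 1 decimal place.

τ/t½ = 129/36 ≈ 3.5833, so fraction remaining f = (1/2)^(129/36) ≈ 0.0834.
Single-dose peak C₀ = D/Vd = 2213/262 ≈ 8.447 mcg/mL.
Steady-state trough Cmin,ss = C₀·f/(1−f) ≈ 8.447 × 0.0834/0.9166 ≈ 0.769 mcg/mL.
Trough 0.8 mcg/mL vs MEC 2 mcg/mL: subtherapeutic.

0.8 mcg/mL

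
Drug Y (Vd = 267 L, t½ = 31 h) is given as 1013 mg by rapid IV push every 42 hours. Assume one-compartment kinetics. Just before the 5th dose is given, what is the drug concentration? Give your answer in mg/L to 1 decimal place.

f = (1/2)^(τ/t½) = (1/2)^(42/31) ≈ 0.3910.
C₀ = D/Vd = 1013/267 ≈ 3.794 mg/L.
Before the 5th dose, 4 doses have been given. Superposition: Cmin = C₀·(f + f² + … + f^4).
≈ 3.794 × (0.3910 + 0.1529 + 0.0598 + 0.0234) ≈ 3.794 × 0.6271 ≈ 2.379 mg/L.

2.4 mg/L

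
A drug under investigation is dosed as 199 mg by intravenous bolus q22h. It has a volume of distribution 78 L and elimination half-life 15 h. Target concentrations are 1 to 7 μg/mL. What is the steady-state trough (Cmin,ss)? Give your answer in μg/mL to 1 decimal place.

τ/t½ = 22/15 ≈ 1.4667, so fraction remaining f = (1/2)^(22/15) ≈ 0.3618.
Accumulation ratio R = 1/(1 − f) ≈ 1/0.6382 ≈ 1.5669.
Single-dose peak C₀ = D/Vd = 199/78 ≈ 2.551 μg/mL.
Cmax,ss = C₀/(1 − f) ≈ 2.551/0.6382 ≈ 3.997 μg/mL.
Steady-state trough Cmin,ss = Cmax,ss·f ≈ 3.997 × 0.3618 ≈ 1.446 μg/mL.
Trough 1.4 μg/mL vs MEC 1 μg/mL: adequate.

1.4 μg/mL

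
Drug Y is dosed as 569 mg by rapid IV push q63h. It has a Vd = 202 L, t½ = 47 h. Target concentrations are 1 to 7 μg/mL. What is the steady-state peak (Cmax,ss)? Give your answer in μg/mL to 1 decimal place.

4.7 μg/mL

τ/t½ = 63/47 ≈ 1.3404, so fraction remaining f = (1/2)^(63/47) ≈ 0.3949.
Accumulation ratio R = 1/(1 − f) ≈ 1/0.6051 ≈ 1.6526.
Single-dose peak C₀ = D/Vd = 569/202 ≈ 2.817 μg/mL.
Steady-state peak Cmax,ss = C₀·R ≈ 2.817 × 1.6526 ≈ 4.655 μg/mL.
Peak 4.7 μg/mL vs MTC 7 μg/mL: below toxic threshold.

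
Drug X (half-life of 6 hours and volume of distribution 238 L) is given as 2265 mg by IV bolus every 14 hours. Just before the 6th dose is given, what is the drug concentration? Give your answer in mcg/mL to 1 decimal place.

f = (1/2)^(τ/t½) = (1/2)^(14/6) ≈ 0.1984.
C₀ = D/Vd = 2265/238 ≈ 9.517 mcg/mL.
Before the 6th dose, 5 doses have been given. Superposition: Cmin = C₀·(f + f² + … + f^5).
≈ 9.517 × (0.1984 + 0.0394 + 0.0078 + 0.0015 + 0.0003) ≈ 9.517 × 0.2474 ≈ 2.355 mcg/mL.

2.4 mcg/mL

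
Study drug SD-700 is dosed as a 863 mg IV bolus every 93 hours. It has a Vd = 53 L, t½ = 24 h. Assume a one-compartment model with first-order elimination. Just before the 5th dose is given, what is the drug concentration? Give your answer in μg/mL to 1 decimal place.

f = (1/2)^(τ/t½) = (1/2)^(93/24) ≈ 0.0682.
C₀ = D/Vd = 863/53 ≈ 16.283 μg/mL.
Before the 5th dose, 4 doses have been given. Superposition: Cmin = C₀·(f + f² + … + f^4).
≈ 16.283 × (0.0682 + 0.0047 + 0.0003 + 0.0000) ≈ 16.283 × 0.0732 ≈ 1.192 μg/mL.

1.2 μg/mL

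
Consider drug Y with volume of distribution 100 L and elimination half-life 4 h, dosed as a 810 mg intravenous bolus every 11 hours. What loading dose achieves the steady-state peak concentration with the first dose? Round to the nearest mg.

951 mg

f = (1/2)^(11/4) ≈ 0.148651; accumulation ratio R = 1/(1−f) ≈ 1.17461.
Loading dose to hit Cmax,ss on first dose: D_load = D_maint·R ≈ 810 × 1.17461 ≈ 951.43 mg.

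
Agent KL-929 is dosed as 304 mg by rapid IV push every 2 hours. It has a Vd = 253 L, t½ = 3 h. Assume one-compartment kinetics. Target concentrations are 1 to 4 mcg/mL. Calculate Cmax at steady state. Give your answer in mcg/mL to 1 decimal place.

k = ln2/t½ = ln2/3 ≈ 0.231049 h⁻¹; fraction remaining f = e^(−kτ) = e^(−0.231049×2) ≈ 0.6300.
At steady state, accumulation factor R = 1/(1 − e^(−kτ)) ≈ 2.7027.
Single-dose peak C₀ = D/Vd = 304/253 ≈ 1.202 mcg/mL.
Cmax,ss = C₀/(1 − f) ≈ 1.202/0.3700 ≈ 3.249 mcg/mL.
Peak 3.2 mcg/mL vs MTC 4 mcg/mL: below toxic threshold.

3.2 mcg/mL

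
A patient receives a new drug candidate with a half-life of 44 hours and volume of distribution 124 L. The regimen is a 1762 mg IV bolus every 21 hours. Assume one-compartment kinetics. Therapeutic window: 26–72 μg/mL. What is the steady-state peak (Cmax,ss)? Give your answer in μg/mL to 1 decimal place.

k = ln2/t½ = ln2/44 ≈ 0.015753 h⁻¹; fraction remaining f = e^(−kτ) = e^(−0.015753×21) ≈ 0.7183.
At steady state, accumulation factor R = 1/(1 − e^(−kτ)) ≈ 3.5499.
Each bolus raises the concentration by D/Vd = 1762/124 ≈ 14.210 μg/mL.
Steady-state peak Cmax,ss = C₀·R ≈ 14.210 × 3.5499 ≈ 50.444 μg/mL.
Peak 50.4 μg/mL vs MTC 72 μg/mL: below toxic threshold.

50.4 μg/mL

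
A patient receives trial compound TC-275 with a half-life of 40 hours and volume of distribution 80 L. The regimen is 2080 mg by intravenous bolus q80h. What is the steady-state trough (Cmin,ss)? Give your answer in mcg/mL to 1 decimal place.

The dosing interval is 2 half-lives, so f = 2^(−2) = 0.25.
At steady state, R = 1/(1 − 0.25) = 4/3.
Single-dose peak C₀ = D/Vd = 2080/80 = 26 mcg/mL.
Steady-state peak Cmax,ss = C₀·R = 26 × 4/3 ≈ 34.667 mcg/mL.
Steady-state trough Cmin,ss = Cmax,ss·f ≈ 34.667 × 0.25 ≈ 8.667 mcg/mL.

8.7 mcg/mL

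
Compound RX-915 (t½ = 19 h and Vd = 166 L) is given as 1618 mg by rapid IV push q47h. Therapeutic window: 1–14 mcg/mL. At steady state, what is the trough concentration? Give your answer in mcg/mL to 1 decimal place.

2.1 mcg/mL

τ/t½ = 47/19 ≈ 2.4737, so fraction remaining f = (1/2)^(47/19) ≈ 0.1800.
At steady state, accumulation factor R = 1/(1 − e^(−kτ)) ≈ 1.2195.
Each bolus raises the concentration by D/Vd = 1618/166 ≈ 9.747 mcg/mL.
Steady-state peak Cmax,ss = C₀·R ≈ 9.747 × 1.2195 ≈ 11.886 mcg/mL.
One interval later, Cmin,ss = Cmax,ss·e^(−kτ) ≈ 11.886 × 0.1800 ≈ 2.139 mcg/mL.
Trough 2.1 mcg/mL vs MEC 1 mcg/mL: adequate.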